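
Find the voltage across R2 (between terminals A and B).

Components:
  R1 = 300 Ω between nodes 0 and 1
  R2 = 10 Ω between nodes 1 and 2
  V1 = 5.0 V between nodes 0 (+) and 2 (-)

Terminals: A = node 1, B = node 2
R1 and R2 are in series across V1 (node 0 → node 1 → node 2), and the output A–B is taken across R2, so this is a voltage divider.
Series current: I = V1/(R1 + R2) = 5/(300 + 10) = 5/310 = 0.01613 A
V_R2 = I × R2 = V1 × R2/(R1 + R2) = 5 × 10/310 = 0.1613 V

Final answer: 0.1613 V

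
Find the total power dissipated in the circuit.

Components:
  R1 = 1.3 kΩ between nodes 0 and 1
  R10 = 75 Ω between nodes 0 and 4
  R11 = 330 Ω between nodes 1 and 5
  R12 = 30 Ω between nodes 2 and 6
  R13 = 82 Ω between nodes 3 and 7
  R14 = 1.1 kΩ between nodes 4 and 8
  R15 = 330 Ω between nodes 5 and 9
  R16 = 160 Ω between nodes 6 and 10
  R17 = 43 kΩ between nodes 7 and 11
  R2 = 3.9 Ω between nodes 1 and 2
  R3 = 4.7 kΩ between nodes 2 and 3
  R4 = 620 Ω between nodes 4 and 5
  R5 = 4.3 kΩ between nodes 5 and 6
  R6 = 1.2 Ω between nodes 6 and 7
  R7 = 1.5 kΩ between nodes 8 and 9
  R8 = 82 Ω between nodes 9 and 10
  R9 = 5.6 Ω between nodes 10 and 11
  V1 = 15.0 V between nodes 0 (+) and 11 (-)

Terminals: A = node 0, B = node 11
Nodal analysis, taking node 11 as the 0 V reference.
Source V1 fixes V_0 = 15 V.
KCL at each unknown node (sum of currents leaving = 0; resistances in Ω):
  Node 1: (V_1 - 15)/1300 + (V_1 - V_2)/3.9 + (V_1 - V_5)/330 = 0
  Node 2: (V_2 - V_1)/3.9 + (V_2 - V_3)/4700 + (V_2 - V_6)/30 = 0
  Node 3: (V_3 - V_2)/4700 + (V_3 - V_7)/82 = 0
  Node 4: (V_4 - V_5)/620 + (V_4 - 15)/75 + (V_4 - V_8)/1100 = 0
  Node 5: (V_5 - V_4)/620 + (V_5 - V_6)/4300 + (V_5 - V_1)/330 + (V_5 - V_9)/330 = 0
  Node 6: (V_6 - V_5)/4300 + (V_6 - V_7)/1.2 + (V_6 - V_2)/30 + (V_6 - V_10)/160 = 0
  Node 7: (V_7 - V_6)/1.2 + (V_7 - V_3)/82 + (V_7 - 0)/43000 = 0
  Node 8: (V_8 - V_9)/1500 + (V_8 - V_4)/1100 = 0
  Node 9: (V_9 - V_8)/1500 + (V_9 - V_10)/82 + (V_9 - V_5)/330 = 0
  Node 10: (V_10 - V_9)/82 + (V_10 - 0)/5.6 + (V_10 - V_6)/160 = 0
Collecting terms (coefficients in siemens):
  0.2602·V_1 - 0.2564·V_2 - 0.00303·V_5 = 0.01154
  0.29·V_2 - 0.2564·V_1 - 0.0002128·V_3 - 0.03333·V_6 = 0
  0.01241·V_3 - 0.0002128·V_2 - 0.0122·V_7 = 0
  0.01586·V_4 - 0.001613·V_5 - 0.0009091·V_8 = 0.2
  0.007906·V_5 - 0.00303·V_1 - 0.001613·V_4 - 0.0002326·V_6 - 0.00303·V_9 = 0
  0.8731·V_6 - 0.03333·V_2 - 0.0002326·V_5 - 0.8333·V_7 - 0.00625·V_10 = 0
  0.8456·V_7 - 0.0122·V_3 - 0.8333·V_6 = 0
  0.001576·V_8 - 0.0009091·V_4 - 0.0006667·V_9 = 0
  0.01589·V_9 - 0.00303·V_5 - 0.0006667·V_8 - 0.0122·V_10 = 0
  0.197·V_10 - 0.00625·V_6 - 0.0122·V_9 = 0
Solving these 10 simultaneous equations (Gaussian elimination) gives:
  V_1 = 2.928 V, V_2 = 2.873 V, V_3 = 2.465 V, V_4 = 13.55 V
  V_5 = 4.467 V, V_6 = 2.458 V, V_7 = 2.458 V, V_8 = 8.378 V
  V_9 = 1.326 V, V_10 = 0.16 V
Power in each resistor, P = (ΔV)²/R:
  P_R1 = (15 - 2.928)²/1300 = 0.1121 W
  P_R2 = (2.928 - 2.873)²/3.9 = 0.0007589 W
  P_R3 = (2.873 - 2.465)²/4700 = 0.00003554 W
  P_R4 = (13.55 - 4.467)²/620 = 0.133 W
  P_R5 = (4.467 - 2.458)²/4300 = 0.0009388 W
  P_R6 = (2.458 - 2.458)²/1.2 = 0.000000001066 W
  P_R7 = (8.378 - 1.326)²/1500 = 0.03315 W
  P_R8 = (1.326 - 0.16)²/82 = 0.01658 W
  P_R9 = (0.16 - 0)²/5.6 = 0.004574 W
  P_R10 = (15 - 13.55)²/75 = 0.02808 W
  P_R11 = (2.928 - 4.467)²/330 = 0.007177 W
  P_R12 = (2.873 - 2.458)²/30 = 0.005765 W
  P_R13 = (2.465 - 2.458)²/82 = 0.0000006201 W
  P_R14 = (13.55 - 8.378)²/1100 = 0.02431 W
  P_R15 = (4.467 - 1.326)²/330 = 0.02989 W
  P_R16 = (2.458 - 0.16)²/160 = 0.03299 W
  P_R17 = (2.458 - 0)²/43000 = 0.0001405 W
P_total = P_R1 + P_R2 + P_R3 + P_R4 + P_R5 + P_R6 + P_R7 + P_R8 + P_R9 + P_R10 + P_R11 + P_R12 + P_R13 + P_R14 + P_R15 + P_R16 + P_R17 = 0.4295 W

Final answer: 0.4295 W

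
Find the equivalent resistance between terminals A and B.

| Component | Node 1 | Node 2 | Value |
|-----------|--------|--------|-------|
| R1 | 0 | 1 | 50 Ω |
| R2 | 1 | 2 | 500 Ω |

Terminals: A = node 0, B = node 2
Reduce the network between node 0 (A) and node 2 (B) by series/parallel combination:
  Rs1 = R1 + R2 (series, joined only at node 1) = 50 + 500 = 550 Ω
R_eq = 550 Ω

Final answer: 550 Ω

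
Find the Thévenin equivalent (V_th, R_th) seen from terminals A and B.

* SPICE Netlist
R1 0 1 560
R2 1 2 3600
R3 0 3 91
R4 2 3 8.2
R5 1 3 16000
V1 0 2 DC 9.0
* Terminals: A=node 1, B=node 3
Step 1 — V_th is the open-circuit voltage V_A - V_B (nothing connected across the terminals).
Nodal analysis, taking node 2 as the 0 V reference.
Source V1 fixes V_0 = 9 V.
KCL at each unknown node (sum of currents leaving = 0; resistances in Ω):
  Node 1: (V_1 - 9)/560 + (V_1 - 0)/3600 + (V_1 - V_3)/16000 = 0
  Node 3: (V_3 - 9)/91 + (V_3 - 0)/8.2 + (V_3 - V_1)/16000 = 0
Collecting terms (coefficients in siemens):
  0.002126·V_1 - 0.0000625·V_3 = 0.01607
  0.133·V_3 - 0.0000625·V_1 = 0.0989
Determinant D = (0.002126)(0.133) - (-0.0000625)(-0.0000625) = 0.0002828
V_1 = [(0.01607)(0.133) - (-0.0000625)(0.0989)]/D = 7.581 V
V_3 = [(0.002126)(0.0989) - (0.01607)(-0.0000625)]/D = 0.7472 V
V_th = V_1 - V_3 = 7.581 - 0.7472 = 6.834 V
Step 2 — R_th: zero the source — replace V1 by a short circuit (node 2 merges into node 0) — and find the resistance seen between A (node 1) and B (node 3).
Reduce the network between node 1 (A) and node 3 (B) by series/parallel combination:
  Rp1 = R1 ‖ R2 (parallel, both between nodes 0 and 1) = 1/(1/560 + 1/3600) = 484.6 Ω
  Rp2 = R3 ‖ R4 (parallel, both between nodes 0 and 3) = 1/(1/91 + 1/8.2) = 7.522 Ω
  Rs1 = Rp1 + Rp2 (series, joined only at node 0) = 484.6 + 7.522 = 492.1 Ω
  Rp3 = R5 ‖ Rs1 (parallel, both between nodes 1 and 3) = 1/(1/16000 + 1/492.1) = 477.5 Ω
R_th = 477.5 Ω

Final answer: V_th = 6.834 V, R_th = 477.5 Ω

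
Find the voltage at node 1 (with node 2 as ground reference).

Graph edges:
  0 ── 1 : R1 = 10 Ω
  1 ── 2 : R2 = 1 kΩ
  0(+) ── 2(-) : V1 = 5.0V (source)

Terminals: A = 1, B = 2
Nodal analysis, taking node 2 as the 0 V reference.
Source V1 fixes V_0 = 5 V.
KCL at each unknown node (sum of currents leaving = 0; resistances in Ω):
  Node 1: (V_1 - 5)/10 + (V_1 - 0)/1000 = 0
Collecting terms: 0.101 × V_1 = 0.5  =>  V_1 = 4.95 V
The requested potential is V_1 = 4.95 V.

Final answer: V_1 = 4.95 V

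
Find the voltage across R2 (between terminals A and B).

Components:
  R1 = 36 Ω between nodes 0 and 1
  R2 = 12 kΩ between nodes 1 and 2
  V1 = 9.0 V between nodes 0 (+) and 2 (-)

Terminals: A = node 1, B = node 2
R1 and R2 are in series across V1 (node 0 → node 1 → node 2), and the output A–B is taken across R2, so this is a voltage divider.
Series current: I = V1/(R1 + R2) = 9/(36 + 12000) = 9/12040 = 0.0007478 A
V_R2 = I × R2 = V1 × R2/(R1 + R2) = 9 × 12000/12040 = 8.973 V

Final answer: 8.973 V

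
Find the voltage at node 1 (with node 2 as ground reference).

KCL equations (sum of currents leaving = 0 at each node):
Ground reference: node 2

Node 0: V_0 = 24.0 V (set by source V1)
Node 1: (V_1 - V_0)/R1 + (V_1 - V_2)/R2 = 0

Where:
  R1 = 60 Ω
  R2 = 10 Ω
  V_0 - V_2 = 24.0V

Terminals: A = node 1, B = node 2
Nodal analysis, taking node 2 as the 0 V reference.
Source V1 fixes V_0 = 24 V.
KCL at each unknown node (sum of currents leaving = 0; resistances in Ω):
  Node 1: (V_1 - 24)/60 + (V_1 - 0)/10 = 0
Collecting terms: 0.1167 × V_1 = 0.4  =>  V_1 = 3.429 V
The requested potential is V_1 = 3.429 V.

Final answer: V_1 = 3.429 V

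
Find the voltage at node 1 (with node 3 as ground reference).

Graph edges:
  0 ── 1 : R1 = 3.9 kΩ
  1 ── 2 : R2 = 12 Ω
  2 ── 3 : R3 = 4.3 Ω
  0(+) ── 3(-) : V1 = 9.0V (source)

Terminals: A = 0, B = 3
Nodal analysis, taking node 3 as the 0 V reference.
Source V1 fixes V_0 = 9 V.
KCL at each unknown node (sum of currents leaving = 0; resistances in Ω):
  Node 1: (V_1 - 9)/3900 + (V_1 - V_2)/12 = 0
  Node 2: (V_2 - V_1)/12 + (V_2 - 0)/4.3 = 0
Collecting terms (coefficients in siemens):
  0.08359·V_1 - 0.08333·V_2 = 0.002308
  0.3159·V_2 - 0.08333·V_1 = 0
Determinant D = (0.08359)(0.3159) - (-0.08333)(-0.08333) = 0.01946
V_1 = [(0.002308)(0.3159) - (-0.08333)(0)]/D = 0.03746 V
V_2 = [(0.08359)(0) - (0.002308)(-0.08333)]/D = 0.009882 V
The requested potential is V_1 = 0.03746 V.

Final answer: V_1 = 0.03746 V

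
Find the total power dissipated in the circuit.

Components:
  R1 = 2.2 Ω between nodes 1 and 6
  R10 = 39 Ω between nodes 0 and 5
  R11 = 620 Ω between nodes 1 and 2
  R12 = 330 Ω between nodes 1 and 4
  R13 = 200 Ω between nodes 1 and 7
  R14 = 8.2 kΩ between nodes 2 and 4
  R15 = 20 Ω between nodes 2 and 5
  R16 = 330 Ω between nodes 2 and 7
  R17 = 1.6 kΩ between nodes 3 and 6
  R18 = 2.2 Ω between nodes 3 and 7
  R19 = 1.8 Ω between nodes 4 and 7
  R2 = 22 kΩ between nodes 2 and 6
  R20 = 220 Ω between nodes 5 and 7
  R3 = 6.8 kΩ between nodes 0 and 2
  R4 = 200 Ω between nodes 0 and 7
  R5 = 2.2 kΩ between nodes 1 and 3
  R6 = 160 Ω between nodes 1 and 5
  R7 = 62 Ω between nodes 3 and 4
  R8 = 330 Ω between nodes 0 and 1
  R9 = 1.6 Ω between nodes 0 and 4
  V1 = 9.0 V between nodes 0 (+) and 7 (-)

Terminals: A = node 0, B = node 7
Nodal analysis, taking node 7 as the 0 V reference.
Source V1 fixes V_0 = 9 V.
KCL at each unknown node (sum of currents leaving = 0; resistances in Ω):
  Node 1: (V_1 - V_6)/2.2 + (V_1 - V_3)/2200 + (V_1 - V_5)/160 + (V_1 - 9)/330 + (V_1 - V_2)/620 + (V_1 - V_4)/330 + (V_1 - 0)/200 = 0
  Node 2: (V_2 - V_6)/22000 + (V_2 - 9)/6800 + (V_2 - V_1)/620 + (V_2 - V_4)/8200 + (V_2 - V_5)/20 + (V_2 - 0)/330 = 0
  Node 3: (V_3 - V_1)/2200 + (V_3 - V_4)/62 + (V_3 - V_6)/1600 + (V_3 - 0)/2.2 = 0
  Node 4: (V_4 - V_3)/62 + (V_4 - 9)/1.6 + (V_4 - V_1)/330 + (V_4 - V_2)/8200 + (V_4 - 0)/1.8 = 0
  Node 5: (V_5 - V_1)/160 + (V_5 - 9)/39 + (V_5 - V_2)/20 + (V_5 - 0)/220 = 0
  Node 6: (V_6 - V_1)/2.2 + (V_6 - V_2)/22000 + (V_6 - V_3)/1600 = 0
Collecting terms (coefficients in siemens):
  0.4739·V_1 - 0.001613·V_2 - 0.0004545·V_3 - 0.00303·V_4 - 0.00625·V_5 - 0.4545·V_6 = 0.02727
  0.05496·V_2 - 0.001613·V_1 - 0.000122·V_4 - 0.05·V_5 - 0.00004545·V_6 = 0.001324
  0.4718·V_3 - 0.0004545·V_1 - 0.01613·V_4 - 0.000625·V_6 = 0
  1.2·V_4 - 0.00303·V_1 - 0.000122·V_2 - 0.01613·V_3 = 5.625
  0.08644·V_5 - 0.00625·V_1 - 0.05·V_2 = 0.2308
  0.4552·V_6 - 0.4545·V_1 - 0.00004545·V_2 - 0.000625·V_3 = 0
Solving these 6 simultaneous equations (Gaussian elimination) gives:
  V_1 = 4.632 V, V_2 = 6.139 V, V_3 = 0.1714 V, V_4 = 4.703 V
  V_5 = 6.556 V, V_6 = 4.626 V
Power in each resistor, P = (ΔV)²/R:
  P_R1 = (4.632 - 4.626)²/2.2 = 0.00001622 W
  P_R2 = (6.139 - 4.626)²/22000 = 0.000104 W
  P_R3 = (9 - 6.139)²/6800 = 0.001204 W
  P_R4 = (9 - 0)²/200 = 0.405 W
  P_R5 = (4.632 - 0.1714)²/2200 = 0.009044 W
  P_R6 = (4.632 - 6.556)²/160 = 0.02313 W
  P_R7 = (0.1714 - 4.703)²/62 = 0.3312 W
  P_R8 = (9 - 4.632)²/330 = 0.05782 W
  P_R9 = (9 - 4.703)²/1.6 = 11.54 W
  P_R10 = (9 - 6.556)²/39 = 0.1532 W
  P_R11 = (4.632 - 6.139)²/620 = 0.003661 W
  P_R12 = (4.632 - 4.703)²/330 = 0.00001516 W
  P_R13 = (4.632 - 0)²/200 = 0.1073 W
  P_R14 = (6.139 - 4.703)²/8200 = 0.0002514 W
  P_R15 = (6.139 - 6.556)²/20 = 0.008698 W
  P_R16 = (6.139 - 0)²/330 = 0.1142 W
  P_R17 = (0.1714 - 4.626)²/1600 = 0.0124 W
  P_R18 = (0.1714 - 0)²/2.2 = 0.01335 W
  P_R19 = (4.703 - 0)²/1.8 = 12.29 W
  P_R20 = (6.556 - 0)²/220 = 0.1953 W
P_total = P_R1 + P_R2 + P_R3 + P_R4 + P_R5 + P_R6 + P_R7 + P_R8 + P_R9 + P_R10 + P_R11 + P_R12 + P_R13 + P_R14 + P_R15 + P_R16 + P_R17 + P_R18 + P_R19 + P_R20 = 25.26 W

Final answer: 25.26 W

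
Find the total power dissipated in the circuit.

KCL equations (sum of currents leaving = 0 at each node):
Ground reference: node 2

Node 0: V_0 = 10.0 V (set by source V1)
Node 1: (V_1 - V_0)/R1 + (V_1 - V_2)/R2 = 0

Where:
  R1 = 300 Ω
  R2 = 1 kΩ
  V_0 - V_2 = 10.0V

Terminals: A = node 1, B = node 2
Nodal analysis, taking node 2 as the 0 V reference.
Source V1 fixes V_0 = 10 V.
KCL at each unknown node (sum of currents leaving = 0; resistances in Ω):
  Node 1: (V_1 - 10)/300 + (V_1 - 0)/1000 = 0
Collecting terms: 0.004333 × V_1 = 0.03333  =>  V_1 = 7.692 V
Power in each resistor, P = (ΔV)²/R:
  P_R1 = (10 - 7.692)²/300 = 0.01775 W
  P_R2 = (7.692 - 0)²/1000 = 0.05917 W
P_total = P_R1 + P_R2 = 0.07692 W

Final answer: 0.07692 W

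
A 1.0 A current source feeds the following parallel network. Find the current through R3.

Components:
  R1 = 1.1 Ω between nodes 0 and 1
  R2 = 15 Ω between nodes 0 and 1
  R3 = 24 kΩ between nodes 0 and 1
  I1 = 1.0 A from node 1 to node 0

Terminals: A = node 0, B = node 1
All resistors sit directly between nodes 0 and 1, so they are in parallel and share one voltage V; the full source current 1 A splits among them.
1/R_par = 1/1.1 + 1/15 + 1/24000 = 0.9758 S  =>  R_par = 1.025 Ω
V = I × R_par = 1 × 1.025 = 1.025 V
I_R3 = V/R3 = 1.025/24000 = 0.0000427 A

Final answer: 4.27e-05 A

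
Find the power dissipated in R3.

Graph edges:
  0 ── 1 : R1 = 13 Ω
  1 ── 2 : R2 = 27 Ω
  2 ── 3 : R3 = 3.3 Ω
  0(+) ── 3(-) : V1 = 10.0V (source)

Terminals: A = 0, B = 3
Nodal analysis, taking node 3 as the 0 V reference.
Source V1 fixes V_0 = 10 V.
KCL at each unknown node (sum of currents leaving = 0; resistances in Ω):
  Node 1: (V_1 - 10)/13 + (V_1 - V_2)/27 = 0
  Node 2: (V_2 - V_1)/27 + (V_2 - 0)/3.3 = 0
Collecting terms (coefficients in siemens):
  0.114·V_1 - 0.03704·V_2 = 0.7692
  0.3401·V_2 - 0.03704·V_1 = 0
Determinant D = (0.114)(0.3401) - (-0.03704)(-0.03704) = 0.03738
V_1 = [(0.7692)(0.3401) - (-0.03704)(0)]/D = 6.998 V
V_2 = [(0.114)(0) - (0.7692)(-0.03704)]/D = 0.7621 V
I_R3 = (V_2 - V_3)/R3 = (0.7621 - 0)/3.3 = 0.2309 A
P_R3 = I_R3² × R3 = (0.2309)² × 3.3 = 0.176 W

Final answer: 0.176 W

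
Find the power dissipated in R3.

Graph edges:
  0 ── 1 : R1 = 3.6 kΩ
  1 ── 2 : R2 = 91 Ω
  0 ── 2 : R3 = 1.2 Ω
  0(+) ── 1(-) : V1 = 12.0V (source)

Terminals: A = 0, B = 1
Nodal analysis, taking node 1 as the 0 V reference.
Source V1 fixes V_0 = 12 V.
KCL at each unknown node (sum of currents leaving = 0; resistances in Ω):
  Node 2: (V_2 - 0)/91 + (V_2 - 12)/1.2 = 0
Collecting terms: 0.8443 × V_2 = 10  =>  V_2 = 11.84 V
I_R3 = (V_0 - V_2)/R3 = (12 - 11.84)/1.2 = 0.1302 A
P_R3 = I_R3² × R3 = (0.1302)² × 1.2 = 0.02033 W

Final answer: 0.02033 W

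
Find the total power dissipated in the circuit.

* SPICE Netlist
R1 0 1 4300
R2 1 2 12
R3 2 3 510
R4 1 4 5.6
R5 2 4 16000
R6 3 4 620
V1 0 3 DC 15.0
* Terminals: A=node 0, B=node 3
Nodal analysis, taking node 3 as the 0 V reference.
Source V1 fixes V_0 = 15 V.
KCL at each unknown node (sum of currents leaving = 0; resistances in Ω):
  Node 1: (V_1 - 15)/4300 + (V_1 - V_2)/12 + (V_1 - V_4)/5.6 = 0
  Node 2: (V_2 - V_1)/12 + (V_2 - 0)/510 + (V_2 - V_4)/16000 = 0
  Node 4: (V_4 - V_1)/5.6 + (V_4 - V_2)/16000 + (V_4 - 0)/620 = 0
Collecting terms (coefficients in siemens):
  0.2621·V_1 - 0.08333·V_2 - 0.1786·V_4 = 0.003488
  0.08536·V_2 - 0.08333·V_1 - 0.0000625·V_4 = 0
  0.1802·V_4 - 0.1786·V_1 - 0.0000625·V_2 = 0
Solving these 3 simultaneous equations (Gaussian elimination) gives:
  V_1 = 0.931 V, V_2 = 0.9096 V, V_4 = 0.9227 V
Power in each resistor, P = (ΔV)²/R:
  P_R1 = (15 - 0.931)²/4300 = 0.04603 W
  P_R2 = (0.931 - 0.9096)²/12 = 0.00003814 W
  P_R3 = (0.9096 - 0)²/510 = 0.001622 W
  P_R4 = (0.931 - 0.9227)²/5.6 = 0.00001242 W
  P_R5 = (0.9096 - 0.9227)²/16000 = 0.00000001065 W
  P_R6 = (0 - 0.9227)²/620 = 0.001373 W
P_total = P_R1 + P_R2 + P_R3 + P_R4 + P_R5 + P_R6 = 0.04908 W

Final answer: 0.04908 W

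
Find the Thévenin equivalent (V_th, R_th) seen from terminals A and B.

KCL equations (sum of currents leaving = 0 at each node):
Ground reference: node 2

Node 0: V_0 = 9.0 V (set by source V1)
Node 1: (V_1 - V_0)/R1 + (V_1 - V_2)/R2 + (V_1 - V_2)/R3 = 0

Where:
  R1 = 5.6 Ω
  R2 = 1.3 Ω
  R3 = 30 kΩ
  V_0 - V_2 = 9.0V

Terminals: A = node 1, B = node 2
Step 1 — V_th is the open-circuit voltage V_A - V_B (nothing connected across the terminals).
Nodal analysis, taking node 2 as the 0 V reference.
Source V1 fixes V_0 = 9 V.
KCL at each unknown node (sum of currents leaving = 0; resistances in Ω):
  Node 1: (V_1 - 9)/5.6 + (V_1 - 0)/1.3 + (V_1 - 0)/30000 = 0
Collecting terms: 0.9478 × V_1 = 1.607  =>  V_1 = 1.696 V
V_th = V_1 - V_2 = 1.696 - 0 = 1.696 V
Step 2 — R_th: zero the source — replace V1 by a short circuit (node 2 merges into node 0) — and find the resistance seen between A (node 1) and B (node 0).
Reduce the network between node 1 (A) and node 0 (B) by series/parallel combination:
  Rp1 = R1 ‖ R2 ‖ R3 (parallel, all between nodes 0 and 1) = 1/(1/5.6 + 1/1.3 + 1/30000) = 1.055 Ω
R_th = 1.055 Ω

Final answer: V_th = 1.696 V, R_th = 1.055 Ω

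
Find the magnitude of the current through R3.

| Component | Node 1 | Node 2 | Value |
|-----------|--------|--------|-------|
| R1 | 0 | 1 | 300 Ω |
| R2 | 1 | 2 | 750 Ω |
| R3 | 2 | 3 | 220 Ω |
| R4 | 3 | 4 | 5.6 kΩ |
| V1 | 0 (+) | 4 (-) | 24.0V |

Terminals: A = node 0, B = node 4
Nodal analysis, taking node 4 as the 0 V reference.
Source V1 fixes V_0 = 24 V.
KCL at each unknown node (sum of currents leaving = 0; resistances in Ω):
  Node 1: (V_1 - 24)/300 + (V_1 - V_2)/750 = 0
  Node 2: (V_2 - V_1)/750 + (V_2 - V_3)/220 = 0
  Node 3: (V_3 - V_2)/220 + (V_3 - 0)/5600 = 0
Collecting terms (coefficients in siemens):
  0.004667·V_1 - 0.001333·V_2 = 0.08
  0.005879·V_2 - 0.001333·V_1 - 0.004545·V_3 = 0
  0.004724·V_3 - 0.004545·V_2 = 0
Solving these 3 simultaneous equations (Gaussian elimination) gives:
  V_1 = 22.95 V, V_2 = 20.33 V, V_3 = 19.56 V
I_R3 = (V_2 - V_3)/R3 = (20.33 - 19.56)/220 = 0.003493 A
|I_R3| = 0.003493 A

Final answer: |I_R3| = 0.003493 A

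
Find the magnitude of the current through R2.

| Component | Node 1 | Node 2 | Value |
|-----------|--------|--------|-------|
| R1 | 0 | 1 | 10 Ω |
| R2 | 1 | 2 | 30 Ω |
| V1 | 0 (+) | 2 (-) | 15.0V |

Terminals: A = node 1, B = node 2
Nodal analysis, taking node 2 as the 0 V reference.
Source V1 fixes V_0 = 15 V.
KCL at each unknown node (sum of currents leaving = 0; resistances in Ω):
  Node 1: (V_1 - 15)/10 + (V_1 - 0)/30 = 0
Collecting terms: 0.1333 × V_1 = 1.5  =>  V_1 = 11.25 V
I_R2 = (V_1 - V_2)/R2 = (11.25 - 0)/30 = 0.375 A
|I_R2| = 0.375 A

Final answer: |I_R2| = 0.375 A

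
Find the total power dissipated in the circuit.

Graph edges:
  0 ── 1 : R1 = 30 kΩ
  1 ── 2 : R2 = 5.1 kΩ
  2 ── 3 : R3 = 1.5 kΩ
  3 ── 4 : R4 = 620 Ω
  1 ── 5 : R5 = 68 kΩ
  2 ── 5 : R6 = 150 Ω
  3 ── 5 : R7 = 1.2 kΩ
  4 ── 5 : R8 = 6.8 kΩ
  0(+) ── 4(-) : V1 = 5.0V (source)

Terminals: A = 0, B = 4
Nodal analysis, taking node 4 as the 0 V reference.
Source V1 fixes V_0 = 5 V.
KCL at each unknown node (sum of currents leaving = 0; resistances in Ω):
  Node 1: (V_1 - 5)/30000 + (V_1 - V_2)/5100 + (V_1 - V_5)/68000 = 0
  Node 2: (V_2 - V_1)/5100 + (V_2 - V_3)/1500 + (V_2 - V_5)/150 = 0
  Node 3: (V_3 - V_2)/1500 + (V_3 - 0)/620 + (V_3 - V_5)/1200 = 0
  Node 5: (V_5 - V_1)/68000 + (V_5 - V_2)/150 + (V_5 - V_3)/1200 + (V_5 - 0)/6800 = 0
Collecting terms (coefficients in siemens):
  0.0002441·V_1 - 0.0001961·V_2 - 0.00001471·V_5 = 0.0001667
  0.007529·V_2 - 0.0001961·V_1 - 0.0006667·V_3 - 0.006667·V_5 = 0
  0.003113·V_3 - 0.0006667·V_2 - 0.0008333·V_5 = 0
  0.007662·V_5 - 0.00001471·V_1 - 0.006667·V_2 - 0.0008333·V_3 = 0
Solving these 4 simultaneous equations (Gaussian elimination) gives:
  V_1 = 0.8182 V, V_2 = 0.1577 V, V_3 = 0.07305 V, V_5 = 0.1467 V
Power in each resistor, P = (ΔV)²/R:
  P_R1 = (5 - 0.8182)²/30000 = 0.0005829 W
  P_R2 = (0.8182 - 0.1577)²/5100 = 0.00008555 W
  P_R3 = (0.1577 - 0.07305)²/1500 = 0.000004775 W
  P_R4 = (0.07305 - 0)²/620 = 0.000008606 W
  P_R5 = (0.8182 - 0.1467)²/68000 = 0.000006631 W
  P_R6 = (0.1577 - 0.1467)²/150 = 0.0000008014 W
  P_R7 = (0.07305 - 0.1467)²/1200 = 0.000004523 W
  P_R8 = (0 - 0.1467)²/6800 = 0.000003166 W
P_total = P_R1 + P_R2 + P_R3 + P_R4 + P_R5 + P_R6 + P_R7 + P_R8 = 0.000697 W

Final answer: 0.000697 W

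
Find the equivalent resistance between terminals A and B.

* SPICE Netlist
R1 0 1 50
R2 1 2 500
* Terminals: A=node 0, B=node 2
Reduce the network between node 0 (A) and node 2 (B) by series/parallel combination:
  Rs1 = R1 + R2 (series, joined only at node 1) = 50 + 500 = 550 Ω
R_eq = 550 Ω

Final answer: 550 Ω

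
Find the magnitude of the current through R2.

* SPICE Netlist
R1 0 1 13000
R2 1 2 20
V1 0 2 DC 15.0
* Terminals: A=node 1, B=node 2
Nodal analysis, taking node 2 as the 0 V reference.
Source V1 fixes V_0 = 15 V.
KCL at each unknown node (sum of currents leaving = 0; resistances in Ω):
  Node 1: (V_1 - 15)/13000 + (V_1 - 0)/20 = 0
Collecting terms: 0.05008 × V_1 = 0.001154  =>  V_1 = 0.02304 V
I_R2 = (V_1 - V_2)/R2 = (0.02304 - 0)/20 = 0.001152 A
|I_R2| = 0.001152 A

Final answer: |I_R2| = 0.001152 A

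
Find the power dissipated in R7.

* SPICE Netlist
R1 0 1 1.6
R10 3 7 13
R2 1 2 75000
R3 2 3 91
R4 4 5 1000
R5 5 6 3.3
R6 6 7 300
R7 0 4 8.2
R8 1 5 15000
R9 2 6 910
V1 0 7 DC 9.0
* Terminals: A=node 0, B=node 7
Nodal analysis, taking node 7 as the 0 V reference.
Source V1 fixes V_0 = 9 V.
KCL at each unknown node (sum of currents leaving = 0; resistances in Ω):
  Node 1: (V_1 - 9)/1.6 + (V_1 - V_2)/75000 + (V_1 - V_5)/15000 = 0
  Node 2: (V_2 - V_1)/75000 + (V_2 - V_3)/91 + (V_2 - V_6)/910 = 0
  Node 3: (V_3 - V_2)/91 + (V_3 - 0)/13 = 0
  Node 4: (V_4 - V_5)/1000 + (V_4 - 9)/8.2 = 0
  Node 5: (V_5 - V_4)/1000 + (V_5 - V_6)/3.3 + (V_5 - V_1)/15000 = 0
  Node 6: (V_6 - V_5)/3.3 + (V_6 - 0)/300 + (V_6 - V_2)/910 = 0
Collecting terms (coefficients in siemens):
  0.6251·V_1 - 0.00001333·V_2 - 0.00006667·V_5 = 5.625
  0.0121·V_2 - 0.00001333·V_1 - 0.01099·V_3 - 0.001099·V_6 = 0
  0.08791·V_3 - 0.01099·V_2 = 0
  0.123·V_4 - 0.001·V_5 = 1.098
  0.3041·V_5 - 0.00006667·V_1 - 0.001·V_4 - 0.303·V_6 = 0
  0.3075·V_6 - 0.001099·V_2 - 0.303·V_5 = 0
Solving these 6 simultaneous equations (Gaussian elimination) gives:
  V_1 = 8.999 V, V_2 = 0.1924 V, V_3 = 0.02405 V, V_4 = 8.941 V
  V_5 = 1.794 V, V_6 = 1.769 V
I_R7 = (V_0 - V_4)/R7 = (9 - 8.941)/8.2 = 0.007148 A
P_R7 = I_R7² × R7 = (0.007148)² × 8.2 = 0.0004189 W

Final answer: 0.0004189 W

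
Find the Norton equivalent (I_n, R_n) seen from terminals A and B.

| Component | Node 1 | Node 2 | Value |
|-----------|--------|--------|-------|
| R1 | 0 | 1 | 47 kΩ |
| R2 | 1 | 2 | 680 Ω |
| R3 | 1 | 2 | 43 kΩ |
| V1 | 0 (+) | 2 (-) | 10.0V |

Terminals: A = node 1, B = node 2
Find the Thévenin equivalent first; then I_n = V_th/R_th and R_n = R_th.
Step 1 — V_th is the open-circuit voltage V_A - V_B (nothing connected across the terminals).
Nodal analysis, taking node 2 as the 0 V reference.
Source V1 fixes V_0 = 10 V.
KCL at each unknown node (sum of currents leaving = 0; resistances in Ω):
  Node 1: (V_1 - 10)/47000 + (V_1 - 0)/680 + (V_1 - 0)/43000 = 0
Collecting terms: 0.001515 × V_1 = 0.0002128  =>  V_1 = 0.1404 V
V_th = V_1 - V_2 = 0.1404 - 0 = 0.1404 V
Step 2 — R_th: zero the source — replace V1 by a short circuit (node 2 merges into node 0) — and find the resistance seen between A (node 1) and B (node 0).
Reduce the network between node 1 (A) and node 0 (B) by series/parallel combination:
  Rp1 = R1 ‖ R2 ‖ R3 (parallel, all between nodes 0 and 1) = 1/(1/47000 + 1/680 + 1/43000) = 660 Ω
R_th = 660 Ω
I_n = V_th/R_th = 0.1404/660 = 0.0002128 A, and R_n = R_th = 660 Ω

Final answer: I_n = 0.0002128 A, R_n = 660 Ω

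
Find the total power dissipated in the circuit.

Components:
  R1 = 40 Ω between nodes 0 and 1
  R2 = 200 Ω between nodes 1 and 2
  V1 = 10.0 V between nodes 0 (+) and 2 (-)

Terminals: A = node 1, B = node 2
Nodal analysis, taking node 2 as the 0 V reference.
Source V1 fixes V_0 = 10 V.
KCL at each unknown node (sum of currents leaving = 0; resistances in Ω):
  Node 1: (V_1 - 10)/40 + (V_1 - 0)/200 = 0
Collecting terms: 0.03 × V_1 = 0.25  =>  V_1 = 8.333 V
Power in each resistor, P = (ΔV)²/R:
  P_R1 = (10 - 8.333)²/40 = 0.06944 W
  P_R2 = (8.333 - 0)²/200 = 0.3472 W
P_total = P_R1 + P_R2 = 0.4167 W

Final answer: 0.4167 W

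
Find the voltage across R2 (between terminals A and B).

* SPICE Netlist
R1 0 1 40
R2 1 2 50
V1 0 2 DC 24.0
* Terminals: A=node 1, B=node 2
R1 and R2 are in series across V1 (node 0 → node 1 → node 2), and the output A–B is taken across R2, so this is a voltage divider.
Series current: I = V1/(R1 + R2) = 24/(40 + 50) = 24/90 = 0.2667 A
V_R2 = I × R2 = V1 × R2/(R1 + R2) = 24 × 50/90 = 13.33 V

Final answer: 13.33 V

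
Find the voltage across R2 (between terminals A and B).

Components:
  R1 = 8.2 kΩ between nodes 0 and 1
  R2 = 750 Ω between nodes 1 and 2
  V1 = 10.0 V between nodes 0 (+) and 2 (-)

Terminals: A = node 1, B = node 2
R1 and R2 are in series across V1 (node 0 → node 1 → node 2), and the output A–B is taken across R2, so this is a voltage divider.
Series current: I = V1/(R1 + R2) = 10/(8200 + 750) = 10/8950 = 0.001117 A
V_R2 = I × R2 = V1 × R2/(R1 + R2) = 10 × 750/8950 = 0.838 V

Final answer: 0.838 V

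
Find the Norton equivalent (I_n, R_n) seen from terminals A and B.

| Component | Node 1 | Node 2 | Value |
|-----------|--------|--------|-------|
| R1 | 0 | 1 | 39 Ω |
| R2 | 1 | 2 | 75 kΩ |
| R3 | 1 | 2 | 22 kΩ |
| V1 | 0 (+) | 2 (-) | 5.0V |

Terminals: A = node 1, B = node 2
Find the Thévenin equivalent first; then I_n = V_th/R_th and R_n = R_th.
Step 1 — V_th is the open-circuit voltage V_A - V_B (nothing connected across the terminals).
Nodal analysis, taking node 2 as the 0 V reference.
Source V1 fixes V_0 = 5 V.
KCL at each unknown node (sum of currents leaving = 0; resistances in Ω):
  Node 1: (V_1 - 5)/39 + (V_1 - 0)/75000 + (V_1 - 0)/22000 = 0
Collecting terms: 0.0257 × V_1 = 0.1282  =>  V_1 = 4.989 V
V_th = V_1 - V_2 = 4.989 - 0 = 4.989 V
Step 2 — R_th: zero the source — replace V1 by a short circuit (node 2 merges into node 0) — and find the resistance seen between A (node 1) and B (node 0).
Reduce the network between node 1 (A) and node 0 (B) by series/parallel combination:
  Rp1 = R1 ‖ R2 ‖ R3 (parallel, all between nodes 0 and 1) = 1/(1/39 + 1/75000 + 1/22000) = 38.91 Ω
R_th = 38.91 Ω
I_n = V_th/R_th = 4.989/38.91 = 0.1282 A, and R_n = R_th = 38.91 Ω

Final answer: I_n = 0.1282 A, R_n = 38.91 Ω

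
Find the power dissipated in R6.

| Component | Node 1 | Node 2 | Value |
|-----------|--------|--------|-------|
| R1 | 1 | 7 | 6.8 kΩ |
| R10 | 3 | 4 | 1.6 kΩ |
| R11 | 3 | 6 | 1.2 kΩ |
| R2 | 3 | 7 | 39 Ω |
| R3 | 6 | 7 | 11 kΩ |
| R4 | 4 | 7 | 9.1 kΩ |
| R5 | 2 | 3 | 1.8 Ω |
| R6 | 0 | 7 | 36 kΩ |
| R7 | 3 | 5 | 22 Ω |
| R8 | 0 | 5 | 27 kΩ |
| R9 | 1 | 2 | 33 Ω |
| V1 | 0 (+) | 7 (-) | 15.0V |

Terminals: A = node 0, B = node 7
Nodal analysis, taking node 7 as the 0 V reference.
Source V1 fixes V_0 = 15 V.
KCL at each unknown node (sum of currents leaving = 0; resistances in Ω):
  Node 1: (V_1 - 0)/6800 + (V_1 - V_2)/33 = 0
  Node 2: (V_2 - V_3)/1.8 + (V_2 - V_1)/33 = 0
  Node 3: (V_3 - 0)/39 + (V_3 - V_2)/1.8 + (V_3 - V_5)/22 + (V_3 - V_4)/1600 + (V_3 - V_6)/1200 = 0
  Node 4: (V_4 - 0)/9100 + (V_4 - V_3)/1600 = 0
  Node 5: (V_5 - V_3)/22 + (V_5 - 15)/27000 = 0
  Node 6: (V_6 - 0)/11000 + (V_6 - V_3)/1200 = 0
Collecting terms (coefficients in siemens):
  0.03045·V_1 - 0.0303·V_2 = 0
  0.5859·V_2 - 0.0303·V_1 - 0.5556·V_3 = 0
  0.6281·V_3 - 0.5556·V_2 - 0.000625·V_4 - 0.04545·V_5 - 0.0008333·V_6 = 0
  0.0007349·V_4 - 0.000625·V_3 = 0
  0.04549·V_5 - 0.04545·V_3 = 0.0005556
  0.0009242·V_6 - 0.0008333·V_3 = 0
Solving these 6 simultaneous equations (Gaussian elimination) gives:
  V_1 = 0.02124 V, V_2 = 0.02134 V, V_3 = 0.02135 V, V_4 = 0.01816 V
  V_5 = 0.03355 V, V_6 = 0.01925 V
I_R6 = (V_0 - V_7)/R6 = (15 - 0)/36000 = 0.0004167 A
P_R6 = I_R6² × R6 = (0.0004167)² × 36000 = 0.00625 W

Final answer: 0.00625 W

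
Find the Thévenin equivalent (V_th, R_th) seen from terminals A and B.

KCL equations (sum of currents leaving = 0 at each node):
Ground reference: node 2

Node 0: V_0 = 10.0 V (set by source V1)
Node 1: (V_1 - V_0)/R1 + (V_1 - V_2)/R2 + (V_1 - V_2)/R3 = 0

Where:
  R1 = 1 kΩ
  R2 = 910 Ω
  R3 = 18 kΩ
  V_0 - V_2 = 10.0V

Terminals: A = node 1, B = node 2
Step 1 — V_th is the open-circuit voltage V_A - V_B (nothing connected across the terminals).
Nodal analysis, taking node 2 as the 0 V reference.
Source V1 fixes V_0 = 10 V.
KCL at each unknown node (sum of currents leaving = 0; resistances in Ω):
  Node 1: (V_1 - 10)/1000 + (V_1 - 0)/910 + (V_1 - 0)/18000 = 0
Collecting terms: 0.002154 × V_1 = 0.01  =>  V_1 = 4.642 V
V_th = V_1 - V_2 = 4.642 - 0 = 4.642 V
Step 2 — R_th: zero the source — replace V1 by a short circuit (node 2 merges into node 0) — and find the resistance seen between A (node 1) and B (node 0).
Reduce the network between node 1 (A) and node 0 (B) by series/parallel combination:
  Rp1 = R1 ‖ R2 ‖ R3 (parallel, all between nodes 0 and 1) = 1/(1/1000 + 1/910 + 1/18000) = 464.2 Ω
R_th = 464.2 Ω

Final answer: V_th = 4.642 V, R_th = 464.2 Ω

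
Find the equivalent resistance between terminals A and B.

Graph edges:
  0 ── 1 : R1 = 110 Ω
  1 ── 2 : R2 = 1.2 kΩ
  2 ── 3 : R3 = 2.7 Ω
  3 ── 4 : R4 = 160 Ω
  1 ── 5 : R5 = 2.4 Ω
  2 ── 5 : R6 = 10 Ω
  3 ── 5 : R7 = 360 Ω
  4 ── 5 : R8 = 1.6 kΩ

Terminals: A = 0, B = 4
The network is not a plain series/parallel combination. Inject a 1 A test current into terminal A (node 0) and return it from terminal B (node 4); then R_eq = V_A / (1 A).
Nodal analysis, taking node 4 as the 0 V reference.
Current source I_test pushes 1 A into node 0 and draws it out of node 4.
KCL at each unknown node (sum of currents leaving = 0; resistances in Ω):
  Node 0: (V_0 - V_1)/110 - 1 = 0
  Node 1: (V_1 - V_0)/110 + (V_1 - V_2)/1200 + (V_1 - V_5)/2.4 = 0
  Node 2: (V_2 - V_1)/1200 + (V_2 - V_3)/2.7 + (V_2 - V_5)/10 = 0
  Node 3: (V_3 - V_2)/2.7 + (V_3 - 0)/160 + (V_3 - V_5)/360 = 0
  Node 5: (V_5 - V_1)/2.4 + (V_5 - V_2)/10 + (V_5 - V_3)/360 + (V_5 - 0)/1600 = 0
Collecting terms (coefficients in siemens):
  0.009091·V_0 - 0.009091·V_1 = 1
  0.4266·V_1 - 0.009091·V_0 - 0.0008333·V_2 - 0.4167·V_5 = 0
  0.4712·V_2 - 0.0008333·V_1 - 0.3704·V_3 - 0.1·V_5 = 0
  0.3794·V_3 - 0.3704·V_2 - 0.002778·V_5 = 0
  0.5201·V_5 - 0.4167·V_1 - 0.1·V_2 - 0.002778·V_3 = 0
Solving these 5 simultaneous equations (Gaussian elimination) gives:
  V_0 = 267.8 V, V_1 = 157.8 V, V_2 = 146.8 V, V_3 = 144.5 V
  V_5 = 155.4 V
R_eq = V_0 / 1 A = 267.8 Ω

Final answer: 267.8 Ω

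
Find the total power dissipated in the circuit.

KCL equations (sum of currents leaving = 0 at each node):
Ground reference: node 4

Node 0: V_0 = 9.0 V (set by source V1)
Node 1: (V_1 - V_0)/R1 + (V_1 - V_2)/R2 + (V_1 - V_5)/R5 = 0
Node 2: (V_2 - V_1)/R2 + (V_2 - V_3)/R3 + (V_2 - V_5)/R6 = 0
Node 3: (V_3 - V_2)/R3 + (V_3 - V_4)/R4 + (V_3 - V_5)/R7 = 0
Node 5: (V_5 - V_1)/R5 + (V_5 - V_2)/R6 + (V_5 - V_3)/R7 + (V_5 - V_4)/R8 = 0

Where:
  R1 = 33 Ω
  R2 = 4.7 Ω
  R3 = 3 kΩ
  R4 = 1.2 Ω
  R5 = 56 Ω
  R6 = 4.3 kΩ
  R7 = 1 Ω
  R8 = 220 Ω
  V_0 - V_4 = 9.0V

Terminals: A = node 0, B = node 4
Nodal analysis, taking node 4 as the 0 V reference.
Source V1 fixes V_0 = 9 V.
KCL at each unknown node (sum of currents leaving = 0; resistances in Ω):
  Node 1: (V_1 - 9)/33 + (V_1 - V_2)/4.7 + (V_1 - V_5)/56 = 0
  Node 2: (V_2 - V_1)/4.7 + (V_2 - V_3)/3000 + (V_2 - V_5)/4300 = 0
  Node 3: (V_3 - V_2)/3000 + (V_3 - 0)/1.2 + (V_3 - V_5)/1 = 0
  Node 5: (V_5 - V_1)/56 + (V_5 - V_2)/4300 + (V_5 - V_3)/1 + (V_5 - 0)/220 = 0
Collecting terms (coefficients in siemens):
  0.2609·V_1 - 0.2128·V_2 - 0.01786·V_5 = 0.2727
  0.2133·V_2 - 0.2128·V_1 - 0.0003333·V_3 - 0.0002326·V_5 = 0
  1.834·V_3 - 0.0003333·V_2 - 1·V_5 = 0
  1.023·V_5 - 0.01786·V_1 - 0.0002326·V_2 - 1·V_3 = 0
Solving these 4 simultaneous equations (Gaussian elimination) gives:
  V_1 = 5.679 V, V_2 = 5.664 V, V_3 = 0.1196 V, V_5 = 0.2174 V
Power in each resistor, P = (ΔV)²/R:
  P_R1 = (9 - 5.679)²/33 = 0.3342 W
  P_R2 = (5.679 - 5.664)²/4.7 = 0.0000456 W
  P_R3 = (5.664 - 0.1196)²/3000 = 0.01025 W
  P_R4 = (0.1196 - 0)²/1.2 = 0.01192 W
  P_R5 = (5.679 - 0.2174)²/56 = 0.5326 W
  P_R6 = (5.664 - 0.2174)²/4300 = 0.006899 W
  P_R7 = (0.1196 - 0.2174)²/1 = 0.009566 W
  P_R8 = (0 - 0.2174)²/220 = 0.0002148 W
P_total = P_R1 + P_R2 + P_R3 + P_R4 + P_R5 + P_R6 + P_R7 + P_R8 = 0.9058 W

Final answer: 0.9058 W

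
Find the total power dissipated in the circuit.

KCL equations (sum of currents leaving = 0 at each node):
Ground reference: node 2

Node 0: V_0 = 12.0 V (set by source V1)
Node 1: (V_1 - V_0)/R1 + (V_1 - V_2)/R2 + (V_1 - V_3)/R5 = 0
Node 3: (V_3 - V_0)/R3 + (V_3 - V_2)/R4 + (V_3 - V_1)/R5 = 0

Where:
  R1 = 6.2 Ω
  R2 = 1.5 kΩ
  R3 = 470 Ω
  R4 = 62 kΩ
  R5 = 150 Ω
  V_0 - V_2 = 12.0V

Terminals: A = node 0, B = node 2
Nodal analysis, taking node 2 as the 0 V reference.
Source V1 fixes V_0 = 12 V.
KCL at each unknown node (sum of currents leaving = 0; resistances in Ω):
  Node 1: (V_1 - 12)/6.2 + (V_1 - 0)/1500 + (V_1 - V_3)/150 = 0
  Node 3: (V_3 - 12)/470 + (V_3 - 0)/62000 + (V_3 - V_1)/150 = 0
Collecting terms (coefficients in siemens):
  0.1686·V_1 - 0.006667·V_3 = 1.935
  0.00881·V_3 - 0.006667·V_1 = 0.02553
Determinant D = (0.1686)(0.00881) - (-0.006667)(-0.006667) = 0.001441
V_1 = [(1.935)(0.00881) - (-0.006667)(0.02553)]/D = 11.95 V
V_3 = [(0.1686)(0.02553) - (1.935)(-0.006667)]/D = 11.94 V
Power in each resistor, P = (ΔV)²/R:
  P_R1 = (12 - 11.95)²/6.2 = 0.0004 W
  P_R2 = (11.95 - 0)²/1500 = 0.0952 W
  P_R3 = (12 - 11.94)²/470 = 0.000007571 W
  P_R4 = (0 - 11.94)²/62000 = 0.0023 W
  P_R5 = (11.95 - 11.94)²/150 = 0.0000006468 W
P_total = P_R1 + P_R2 + P_R3 + P_R4 + P_R5 = 0.09791 W

Final answer: 0.09791 W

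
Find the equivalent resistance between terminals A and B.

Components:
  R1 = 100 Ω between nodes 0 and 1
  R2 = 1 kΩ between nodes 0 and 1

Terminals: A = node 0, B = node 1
Reduce the network between node 0 (A) and node 1 (B) by series/parallel combination:
  Rp1 = R1 ‖ R2 (parallel, both between nodes 0 and 1) = 1/(1/100 + 1/1000) = 90.91 Ω
R_eq = 90.91 Ω

Final answer: 90.91 Ω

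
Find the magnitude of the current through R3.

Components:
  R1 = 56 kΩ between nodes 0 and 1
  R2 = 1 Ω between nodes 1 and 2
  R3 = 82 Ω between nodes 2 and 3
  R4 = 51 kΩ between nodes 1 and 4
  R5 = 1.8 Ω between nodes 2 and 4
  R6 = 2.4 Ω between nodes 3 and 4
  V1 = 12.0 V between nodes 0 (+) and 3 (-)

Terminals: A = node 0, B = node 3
Nodal analysis, taking node 3 as the 0 V reference.
Source V1 fixes V_0 = 12 V.
KCL at each unknown node (sum of currents leaving = 0; resistances in Ω):
  Node 1: (V_1 - 12)/56000 + (V_1 - V_2)/1 + (V_1 - V_4)/51000 = 0
  Node 2: (V_2 - V_1)/1 + (V_2 - 0)/82 + (V_2 - V_4)/1.8 = 0
  Node 4: (V_4 - V_1)/51000 + (V_4 - V_2)/1.8 + (V_4 - 0)/2.4 = 0
Collecting terms (coefficients in siemens):
  1·V_1 - 1·V_2 - 0.00001961·V_4 = 0.0002143
  1.568·V_2 - 1·V_1 - 0.5556·V_4 = 0
  0.9722·V_4 - 0.00001961·V_1 - 0.5556·V_2 = 0
Solving these 3 simultaneous equations (Gaussian elimination) gives:
  V_1 = 0.00107 V, V_2 = 0.0008561 V, V_4 = 0.0004892 V
I_R3 = (V_2 - V_3)/R3 = (0.0008561 - 0)/82 = 0.00001044 A
|I_R3| = 0.00001044 A

Final answer: |I_R3| = 1.044e-05 A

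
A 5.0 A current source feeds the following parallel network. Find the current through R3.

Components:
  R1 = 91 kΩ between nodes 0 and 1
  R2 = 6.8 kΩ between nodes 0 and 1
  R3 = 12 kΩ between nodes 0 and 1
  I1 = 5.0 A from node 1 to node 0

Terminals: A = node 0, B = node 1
All resistors sit directly between nodes 0 and 1, so they are in parallel and share one voltage V; the full source current 5 A splits among them.
1/R_par = 1/91000 + 1/6800 + 1/12000 = 0.0002414 S  =>  R_par = 4143 Ω
V = I × R_par = 5 × 4143 = 20710 V
I_R3 = V/R3 = 20710/12000 = 1.726 A

Final answer: 1.726 A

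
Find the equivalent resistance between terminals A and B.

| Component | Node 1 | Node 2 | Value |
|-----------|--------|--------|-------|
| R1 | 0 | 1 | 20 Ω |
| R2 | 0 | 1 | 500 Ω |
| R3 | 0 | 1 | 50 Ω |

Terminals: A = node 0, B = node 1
Reduce the network between node 0 (A) and node 1 (B) by series/parallel combination:
  Rp1 = R1 ‖ R2 ‖ R3 (parallel, all between nodes 0 and 1) = 1/(1/20 + 1/500 + 1/50) = 13.89 Ω
R_eq = 13.89 Ω

Final answer: 13.89 Ω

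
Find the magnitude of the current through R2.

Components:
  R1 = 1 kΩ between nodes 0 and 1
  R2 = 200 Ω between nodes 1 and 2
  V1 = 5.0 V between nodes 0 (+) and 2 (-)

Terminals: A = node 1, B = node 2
Nodal analysis, taking node 2 as the 0 V reference.
Source V1 fixes V_0 = 5 V.
KCL at each unknown node (sum of currents leaving = 0; resistances in Ω):
  Node 1: (V_1 - 5)/1000 + (V_1 - 0)/200 = 0
Collecting terms: 0.006 × V_1 = 0.005  =>  V_1 = 0.8333 V
I_R2 = (V_1 - V_2)/R2 = (0.8333 - 0)/200 = 0.004167 A
|I_R2| = 0.004167 A

Final answer: |I_R2| = 0.004167 A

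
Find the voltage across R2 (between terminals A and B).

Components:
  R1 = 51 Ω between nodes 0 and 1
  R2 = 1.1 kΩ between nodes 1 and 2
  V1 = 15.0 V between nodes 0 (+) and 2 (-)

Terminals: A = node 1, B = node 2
R1 and R2 are in series across V1 (node 0 → node 1 → node 2), and the output A–B is taken across R2, so this is a voltage divider.
Series current: I = V1/(R1 + R2) = 15/(51 + 1100) = 15/1151 = 0.01303 A
V_R2 = I × R2 = V1 × R2/(R1 + R2) = 15 × 1100/1151 = 14.34 V

Final answer: 14.34 V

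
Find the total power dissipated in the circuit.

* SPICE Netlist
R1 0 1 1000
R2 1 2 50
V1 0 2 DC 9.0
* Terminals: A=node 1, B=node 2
Nodal analysis, taking node 2 as the 0 V reference.
Source V1 fixes V_0 = 9 V.
KCL at each unknown node (sum of currents leaving = 0; resistances in Ω):
  Node 1: (V_1 - 9)/1000 + (V_1 - 0)/50 = 0
Collecting terms: 0.021 × V_1 = 0.009  =>  V_1 = 0.4286 V
Power in each resistor, P = (ΔV)²/R:
  P_R1 = (9 - 0.4286)²/1000 = 0.07347 W
  P_R2 = (0.4286 - 0)²/50 = 0.003673 W
P_total = P_R1 + P_R2 = 0.07714 W

Final answer: 0.07714 W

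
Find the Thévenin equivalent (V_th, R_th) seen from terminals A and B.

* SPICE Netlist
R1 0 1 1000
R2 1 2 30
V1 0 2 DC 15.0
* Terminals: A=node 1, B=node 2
Step 1 — V_th is the open-circuit voltage V_A - V_B (nothing connected across the terminals).
Nodal analysis, taking node 2 as the 0 V reference.
Source V1 fixes V_0 = 15 V.
KCL at each unknown node (sum of currents leaving = 0; resistances in Ω):
  Node 1: (V_1 - 15)/1000 + (V_1 - 0)/30 = 0
Collecting terms: 0.03433 × V_1 = 0.015  =>  V_1 = 0.4369 V
V_th = V_1 - V_2 = 0.4369 - 0 = 0.4369 V
Step 2 — R_th: zero the source — replace V1 by a short circuit (node 2 merges into node 0) — and find the resistance seen between A (node 1) and B (node 0).
Reduce the network between node 1 (A) and node 0 (B) by series/parallel combination:
  Rp1 = R1 ‖ R2 (parallel, both between nodes 0 and 1) = 1/(1/1000 + 1/30) = 29.13 Ω
R_th = 29.13 Ω

Final answer: V_th = 0.4369 V, R_th = 29.13 Ω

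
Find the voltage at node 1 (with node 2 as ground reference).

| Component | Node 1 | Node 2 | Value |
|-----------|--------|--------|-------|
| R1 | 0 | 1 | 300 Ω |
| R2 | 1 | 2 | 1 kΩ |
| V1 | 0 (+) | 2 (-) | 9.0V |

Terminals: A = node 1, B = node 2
Nodal analysis, taking node 2 as the 0 V reference.
Source V1 fixes V_0 = 9 V.
KCL at each unknown node (sum of currents leaving = 0; resistances in Ω):
  Node 1: (V_1 - 9)/300 + (V_1 - 0)/1000 = 0
Collecting terms: 0.004333 × V_1 = 0.03  =>  V_1 = 6.923 V
The requested potential is V_1 = 6.923 V.

Final answer: V_1 = 6.923 V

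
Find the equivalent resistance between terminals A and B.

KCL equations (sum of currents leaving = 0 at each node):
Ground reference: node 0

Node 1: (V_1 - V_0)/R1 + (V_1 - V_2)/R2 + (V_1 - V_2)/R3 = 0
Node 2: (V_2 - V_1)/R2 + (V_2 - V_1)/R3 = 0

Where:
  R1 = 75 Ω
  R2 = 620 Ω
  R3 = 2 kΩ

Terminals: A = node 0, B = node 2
Reduce the network between node 0 (A) and node 2 (B) by series/parallel combination:
  Rp1 = R2 ‖ R3 (parallel, both between nodes 1 and 2) = 1/(1/620 + 1/2000) = 473.3 Ω
  Rs1 = R1 + Rp1 (series, joined only at node 1) = 75 + 473.3 = 548.3 Ω
R_eq = 548.3 Ω

Final answer: 548.3 Ω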